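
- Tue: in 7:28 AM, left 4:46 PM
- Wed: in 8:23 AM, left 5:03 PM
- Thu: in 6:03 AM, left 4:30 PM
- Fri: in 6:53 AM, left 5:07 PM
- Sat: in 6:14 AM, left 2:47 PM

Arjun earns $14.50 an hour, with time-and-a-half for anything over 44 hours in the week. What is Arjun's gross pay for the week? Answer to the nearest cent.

$707.60

Tue: 7:28 AM–4:46 PM = 9 h 18 min
Wed: 8:23 AM–5:03 PM = 8 h 40 min
Thu: 6:03 AM–4:30 PM = 10 h 27 min
Fri: 6:53 AM–5:07 PM = 10 h 14 min
Sat: 6:14 AM–2:47 PM = 8 h 33 min
Total worked: 47 h 12 min = 2832 min.
Regular 44 h 0 min = 2640 min at $14.50/h; overtime 3 h 12 min = 192 min at $21.75/h.
Pay = (2640 × $14.50 + 192 × $21.75) ÷ 60 = $707.60.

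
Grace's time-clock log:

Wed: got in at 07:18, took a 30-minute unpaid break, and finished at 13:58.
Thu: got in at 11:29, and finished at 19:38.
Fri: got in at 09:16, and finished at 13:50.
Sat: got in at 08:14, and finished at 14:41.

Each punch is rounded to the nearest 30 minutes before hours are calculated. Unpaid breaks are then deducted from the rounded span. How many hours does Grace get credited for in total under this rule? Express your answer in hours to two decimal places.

Wed: in 07:18→07:30, out 13:58→14:00; 6 h 30 min − 30 min = 6 h 0 min
Thu: in 11:29→11:30, out 19:38→19:30; 8 h 0 min
Fri: in 09:16→09:30, out 13:50→14:00; 4 h 30 min
Sat: in 08:14→08:00, out 14:41→14:30; 6 h 30 min
Total credited: 25 h 0 min.

25.00 hours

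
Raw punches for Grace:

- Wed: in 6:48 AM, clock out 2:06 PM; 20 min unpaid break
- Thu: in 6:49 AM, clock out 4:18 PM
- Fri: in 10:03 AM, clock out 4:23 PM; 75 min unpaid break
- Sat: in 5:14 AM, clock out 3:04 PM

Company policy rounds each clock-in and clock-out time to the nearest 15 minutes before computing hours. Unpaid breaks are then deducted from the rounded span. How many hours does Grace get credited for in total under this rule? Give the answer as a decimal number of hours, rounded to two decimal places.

Wed: in 6:48 AM→6:45 AM, out 2:06 PM→2:00 PM; 7 h 15 min − 20 min = 6 h 55 min
Thu: in 6:49 AM→6:45 AM, out 4:18 PM→4:15 PM; 9 h 30 min
Fri: in 10:03 AM→10:00 AM, out 4:23 PM→4:30 PM; 6 h 30 min − 75 min = 5 h 15 min
Sat: in 5:14 AM→5:15 AM, out 3:04 PM→3:00 PM; 9 h 45 min
Total credited: 31 h 25 min.

31.42 hours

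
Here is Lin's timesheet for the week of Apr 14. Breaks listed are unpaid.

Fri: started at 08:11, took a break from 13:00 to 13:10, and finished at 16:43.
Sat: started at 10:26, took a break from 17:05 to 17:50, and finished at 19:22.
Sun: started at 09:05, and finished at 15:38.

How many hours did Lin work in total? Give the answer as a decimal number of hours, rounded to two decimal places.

Fri: 08:11–16:43 = 8 h 32 min; less 10 min break → 8 h 22 min
Sat: 10:26–19:22 = 8 h 56 min; less 45 min break → 8 h 11 min
Sun: 09:05–15:38 = 6 h 33 min
Total: 8 h 22 min + 8 h 11 min + 6 h 33 min = 23 h 6 min.

23.10 hours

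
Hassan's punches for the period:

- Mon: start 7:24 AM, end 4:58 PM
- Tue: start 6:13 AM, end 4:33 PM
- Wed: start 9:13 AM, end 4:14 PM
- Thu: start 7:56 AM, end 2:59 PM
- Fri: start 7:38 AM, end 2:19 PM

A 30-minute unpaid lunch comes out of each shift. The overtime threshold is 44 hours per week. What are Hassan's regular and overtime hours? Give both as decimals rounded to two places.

Mon: 7:24 AM–4:58 PM = 9 h 34 min; less 30 min break → 9 h 4 min
Tue: 6:13 AM–4:33 PM = 10 h 20 min; less 30 min break → 9 h 50 min
Wed: 9:13 AM–4:14 PM = 7 h 1 min; less 30 min break → 6 h 31 min
Thu: 7:56 AM–2:59 PM = 7 h 3 min; less 30 min break → 6 h 33 min
Fri: 7:38 AM–2:19 PM = 6 h 41 min; less 30 min break → 6 h 11 min
Total worked: 38 h 9 min = 38.15 h.
Threshold 44 h → overtime 0 h 0 min, regular 38 h 9 min.

Regular 38.15 hours, overtime 0.00 hours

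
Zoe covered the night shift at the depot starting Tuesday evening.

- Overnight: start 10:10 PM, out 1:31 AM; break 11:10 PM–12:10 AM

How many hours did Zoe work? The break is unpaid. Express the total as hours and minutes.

2 h 21 min

Overnight: 10:10 PM → midnight = 1 h 50 min; midnight → 1:31 AM = 1 h 31 min; span 3 h 21 min; less 60 min break → 2 h 21 min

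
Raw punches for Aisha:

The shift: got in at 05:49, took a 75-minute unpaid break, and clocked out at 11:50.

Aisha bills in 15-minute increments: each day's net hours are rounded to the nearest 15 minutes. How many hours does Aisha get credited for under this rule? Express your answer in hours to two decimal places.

The shift: 05:49–11:50 = 6 h 1 min − 75 min = 4 h 46 min → rounds to 4 h 45 min

4.75 hours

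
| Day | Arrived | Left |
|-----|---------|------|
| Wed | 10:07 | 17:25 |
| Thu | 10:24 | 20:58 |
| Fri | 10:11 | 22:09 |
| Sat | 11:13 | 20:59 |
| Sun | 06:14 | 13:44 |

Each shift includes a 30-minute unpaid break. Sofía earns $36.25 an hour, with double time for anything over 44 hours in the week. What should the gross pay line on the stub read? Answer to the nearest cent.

Wed: 10:07–17:25 = 7 h 18 min; less 30 min break → 6 h 48 min
Thu: 10:24–20:58 = 10 h 34 min; less 30 min break → 10 h 4 min
Fri: 10:11–22:09 = 11 h 58 min; less 30 min break → 11 h 28 min
Sat: 11:13–20:59 = 9 h 46 min; less 30 min break → 9 h 16 min
Sun: 06:14–13:44 = 7 h 30 min; less 30 min break → 7 h 0 min
Total worked: 44 h 36 min = 2676 min.
Regular 44 h 0 min = 2640 min at $36.25/h; overtime 0 h 36 min = 36 min at $72.50/h.
Pay = (2640 × $36.25 + 36 × $72.50) ÷ 60 = $1638.50.

$1638.50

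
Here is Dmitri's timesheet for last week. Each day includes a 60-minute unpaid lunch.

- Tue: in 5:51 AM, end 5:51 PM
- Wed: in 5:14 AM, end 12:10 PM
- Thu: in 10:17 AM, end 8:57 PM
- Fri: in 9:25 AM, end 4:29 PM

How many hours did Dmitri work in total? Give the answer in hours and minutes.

Tue: 5:51 AM–5:51 PM = 12 h 0 min; less 60 min break → 11 h 0 min
Wed: 5:14 AM–12:10 PM = 6 h 56 min; less 60 min break → 5 h 56 min
Thu: 10:17 AM–8:57 PM = 10 h 40 min; less 60 min break → 9 h 40 min
Fri: 9:25 AM–4:29 PM = 7 h 4 min; less 60 min break → 6 h 4 min
Total: 11 h 0 min + 5 h 56 min + 9 h 40 min + 6 h 4 min = 32 h 40 min.

32 h 40 min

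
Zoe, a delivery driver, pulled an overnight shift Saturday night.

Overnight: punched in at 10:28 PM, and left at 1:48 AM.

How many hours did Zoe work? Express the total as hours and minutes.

3 h 20 min

Overnight: 10:28 PM → midnight = 1 h 32 min; midnight → 1:48 AM = 1 h 48 min; span 3 h 20 min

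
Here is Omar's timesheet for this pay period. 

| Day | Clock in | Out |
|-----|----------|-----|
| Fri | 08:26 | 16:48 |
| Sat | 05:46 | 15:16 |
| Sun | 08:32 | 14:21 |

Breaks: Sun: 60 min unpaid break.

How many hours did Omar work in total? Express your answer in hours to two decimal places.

Fri: 08:26–16:48 = 8 h 22 min
Sat: 05:46–15:16 = 9 h 30 min
Sun: 08:32–14:21 = 5 h 49 min; less 60 min break → 4 h 49 min
Total: 8 h 22 min + 9 h 30 min + 4 h 49 min = 22 h 41 min.

22.68 hours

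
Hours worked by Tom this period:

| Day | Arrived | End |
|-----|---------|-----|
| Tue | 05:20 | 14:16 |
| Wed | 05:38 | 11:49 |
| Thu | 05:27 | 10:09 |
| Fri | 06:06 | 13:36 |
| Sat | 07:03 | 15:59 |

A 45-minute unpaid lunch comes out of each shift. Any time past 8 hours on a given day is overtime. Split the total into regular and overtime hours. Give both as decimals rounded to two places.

Tue: 05:20–14:16 = 8 h 56 min; less 45 min break → 8 h 11 min
Wed: 05:38–11:49 = 6 h 11 min; less 45 min break → 5 h 26 min
Thu: 05:27–10:09 = 4 h 42 min; less 45 min break → 3 h 57 min
Fri: 06:06–13:36 = 7 h 30 min; less 45 min break → 6 h 45 min
Sat: 07:03–15:59 = 8 h 56 min; less 45 min break → 8 h 11 min
Tue reg 8 h 0 min / OT 0 h 11 min; Wed reg 5 h 26 min / OT 0 h 0 min; Thu reg 3 h 57 min / OT 0 h 0 min; Fri reg 6 h 45 min / OT 0 h 0 min; Sat reg 8 h 0 min / OT 0 h 11 min.
Totals: regular 32 h 8 min, overtime 0 h 22 min.

Regular 32.13 hours, overtime 0.37 hours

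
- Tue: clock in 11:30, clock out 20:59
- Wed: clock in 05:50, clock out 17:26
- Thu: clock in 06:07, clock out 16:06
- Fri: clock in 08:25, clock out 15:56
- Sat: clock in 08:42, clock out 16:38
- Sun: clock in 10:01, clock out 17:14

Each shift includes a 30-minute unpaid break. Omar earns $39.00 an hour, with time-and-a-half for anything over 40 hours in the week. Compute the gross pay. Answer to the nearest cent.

Tue: 11:30–20:59 = 9 h 29 min; less 30 min break → 8 h 59 min
Wed: 05:50–17:26 = 11 h 36 min; less 30 min break → 11 h 6 min
Thu: 06:07–16:06 = 9 h 59 min; less 30 min break → 9 h 29 min
Fri: 08:25–15:56 = 7 h 31 min; less 30 min break → 7 h 1 min
Sat: 08:42–16:38 = 7 h 56 min; less 30 min break → 7 h 26 min
Sun: 10:01–17:14 = 7 h 13 min; less 30 min break → 6 h 43 min
Total worked: 50 h 44 min = 3044 min.
Regular 40 h 0 min = 2400 min at $39.00/h; overtime 10 h 44 min = 644 min at $58.50/h.
Pay = (2400 × $39.00 + 644 × $58.50) ÷ 60 = $2187.90.

$2187.90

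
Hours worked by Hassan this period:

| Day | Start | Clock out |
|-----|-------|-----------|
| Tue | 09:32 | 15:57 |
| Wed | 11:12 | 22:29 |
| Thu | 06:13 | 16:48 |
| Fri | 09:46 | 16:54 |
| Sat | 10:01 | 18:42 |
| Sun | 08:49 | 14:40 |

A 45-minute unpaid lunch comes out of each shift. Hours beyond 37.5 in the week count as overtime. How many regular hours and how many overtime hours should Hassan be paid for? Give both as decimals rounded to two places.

Tue: 09:32–15:57 = 6 h 25 min; less 45 min break → 5 h 40 min
Wed: 11:12–22:29 = 11 h 17 min; less 45 min break → 10 h 32 min
Thu: 06:13–16:48 = 10 h 35 min; less 45 min break → 9 h 50 min
Fri: 09:46–16:54 = 7 h 8 min; less 45 min break → 6 h 23 min
Sat: 10:01–18:42 = 8 h 41 min; less 45 min break → 7 h 56 min
Sun: 08:49–14:40 = 5 h 51 min; less 45 min break → 5 h 6 min
Total worked: 45 h 27 min = 45.45 h.
Threshold 37.5 h → overtime 7 h 57 min, regular 37 h 30 min.

Regular 37.50 hours, overtime 7.95 hours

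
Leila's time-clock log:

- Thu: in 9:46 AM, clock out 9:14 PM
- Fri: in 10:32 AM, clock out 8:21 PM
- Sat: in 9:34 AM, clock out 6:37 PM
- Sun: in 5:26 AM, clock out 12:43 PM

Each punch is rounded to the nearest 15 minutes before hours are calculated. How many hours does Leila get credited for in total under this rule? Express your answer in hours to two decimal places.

Thu: in 9:46 AM→9:45 AM, out 9:14 PM→9:15 PM; 11 h 30 min
Fri: in 10:32 AM→10:30 AM, out 8:21 PM→8:15 PM; 9 h 45 min
Sat: in 9:34 AM→9:30 AM, out 6:37 PM→6:30 PM; 9 h 0 min
Sun: in 5:26 AM→5:30 AM, out 12:43 PM→12:45 PM; 7 h 15 min
Total credited: 37 h 30 min.

37.50 hours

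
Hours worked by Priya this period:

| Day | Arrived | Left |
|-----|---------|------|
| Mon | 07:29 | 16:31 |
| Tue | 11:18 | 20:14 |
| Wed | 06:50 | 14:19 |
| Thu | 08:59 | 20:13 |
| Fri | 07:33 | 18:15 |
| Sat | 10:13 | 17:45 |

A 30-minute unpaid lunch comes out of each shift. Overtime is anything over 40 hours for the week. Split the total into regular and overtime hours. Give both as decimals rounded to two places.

Mon: 07:29–16:31 = 9 h 2 min; less 30 min break → 8 h 32 min
Tue: 11:18–20:14 = 8 h 56 min; less 30 min break → 8 h 26 min
Wed: 06:50–14:19 = 7 h 29 min; less 30 min break → 6 h 59 min
Thu: 08:59–20:13 = 11 h 14 min; less 30 min break → 10 h 44 min
Fri: 07:33–18:15 = 10 h 42 min; less 30 min break → 10 h 12 min
Sat: 10:13–17:45 = 7 h 32 min; less 30 min break → 7 h 2 min
Total worked: 51 h 55 min = 51.92 h.
Threshold 40 h → overtime 11 h 55 min, regular 40 h 0 min.

Regular 40.00 hours, overtime 11.92 hours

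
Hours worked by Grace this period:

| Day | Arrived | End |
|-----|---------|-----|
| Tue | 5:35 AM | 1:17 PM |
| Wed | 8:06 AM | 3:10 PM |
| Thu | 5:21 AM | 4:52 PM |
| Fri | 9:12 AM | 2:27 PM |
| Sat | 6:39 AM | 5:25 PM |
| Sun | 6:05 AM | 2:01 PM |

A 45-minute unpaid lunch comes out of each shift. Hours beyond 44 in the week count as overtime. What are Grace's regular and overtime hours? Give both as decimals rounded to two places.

Tue: 5:35 AM–1:17 PM = 7 h 42 min; less 45 min break → 6 h 57 min
Wed: 8:06 AM–3:10 PM = 7 h 4 min; less 45 min break → 6 h 19 min
Thu: 5:21 AM–4:52 PM = 11 h 31 min; less 45 min break → 10 h 46 min
Fri: 9:12 AM–2:27 PM = 5 h 15 min; less 45 min break → 4 h 30 min
Sat: 6:39 AM–5:25 PM = 10 h 46 min; less 45 min break → 10 h 1 min
Sun: 6:05 AM–2:01 PM = 7 h 56 min; less 45 min break → 7 h 11 min
Total worked: 45 h 44 min = 45.73 h.
Threshold 44 h → overtime 1 h 44 min, regular 44 h 0 min.

Regular 44.00 hours, overtime 1.73 hours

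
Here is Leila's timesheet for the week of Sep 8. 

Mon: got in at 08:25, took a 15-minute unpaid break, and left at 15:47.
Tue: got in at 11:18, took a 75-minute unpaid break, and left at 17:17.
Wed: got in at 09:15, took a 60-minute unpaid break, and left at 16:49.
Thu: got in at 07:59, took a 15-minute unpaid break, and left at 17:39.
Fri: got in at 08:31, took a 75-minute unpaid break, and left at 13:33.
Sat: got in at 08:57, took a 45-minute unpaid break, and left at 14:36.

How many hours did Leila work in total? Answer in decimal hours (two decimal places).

36.52 hours

Mon: 08:25–15:47 = 7 h 22 min; less 15 min break → 7 h 7 min
Tue: 11:18–17:17 = 5 h 59 min; less 75 min break → 4 h 44 min
Wed: 09:15–16:49 = 7 h 34 min; less 60 min break → 6 h 34 min
Thu: 07:59–17:39 = 9 h 40 min; less 15 min break → 9 h 25 min
Fri: 08:31–13:33 = 5 h 2 min; less 75 min break → 3 h 47 min
Sat: 08:57–14:36 = 5 h 39 min; less 45 min break → 4 h 54 min
Total: 7 h 7 min + 4 h 44 min + 6 h 34 min + 9 h 25 min + 3 h 47 min + 4 h 54 min = 36 h 31 min.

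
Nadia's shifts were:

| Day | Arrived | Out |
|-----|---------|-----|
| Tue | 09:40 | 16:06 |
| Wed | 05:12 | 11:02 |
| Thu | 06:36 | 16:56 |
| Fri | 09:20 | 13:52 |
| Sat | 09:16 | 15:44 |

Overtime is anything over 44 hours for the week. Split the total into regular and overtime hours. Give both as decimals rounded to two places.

Regular 33.60 hours, overtime 0.00 hours

Tue: 09:40–16:06 = 6 h 26 min
Wed: 05:12–11:02 = 5 h 50 min
Thu: 06:36–16:56 = 10 h 20 min
Fri: 09:20–13:52 = 4 h 32 min
Sat: 09:16–15:44 = 6 h 28 min
Total worked: 33 h 36 min = 33.60 h.
Threshold 44 h → overtime 0 h 0 min, regular 33 h 36 min.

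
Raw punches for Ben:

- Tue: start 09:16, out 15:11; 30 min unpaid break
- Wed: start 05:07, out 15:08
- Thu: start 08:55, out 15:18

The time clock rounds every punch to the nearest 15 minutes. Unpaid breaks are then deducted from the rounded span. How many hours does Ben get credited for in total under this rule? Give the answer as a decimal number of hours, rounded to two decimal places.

22.00 hours

Tue: in 09:16→09:15, out 15:11→15:15; 6 h 0 min − 30 min = 5 h 30 min
Wed: in 05:07→05:00, out 15:08→15:15; 10 h 15 min
Thu: in 08:55→09:00, out 15:18→15:15; 6 h 15 min
Total credited: 22 h 0 min.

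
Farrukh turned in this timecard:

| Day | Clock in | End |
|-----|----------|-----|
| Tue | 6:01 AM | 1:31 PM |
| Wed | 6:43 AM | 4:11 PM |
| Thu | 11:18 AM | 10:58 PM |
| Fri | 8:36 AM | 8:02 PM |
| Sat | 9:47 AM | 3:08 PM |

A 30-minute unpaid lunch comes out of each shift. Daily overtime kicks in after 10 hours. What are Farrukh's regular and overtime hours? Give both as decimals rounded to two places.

Tue: 6:01 AM–1:31 PM = 7 h 30 min; less 30 min break → 7 h 0 min
Wed: 6:43 AM–4:11 PM = 9 h 28 min; less 30 min break → 8 h 58 min
Thu: 11:18 AM–10:58 PM = 11 h 40 min; less 30 min break → 11 h 10 min
Fri: 8:36 AM–8:02 PM = 11 h 26 min; less 30 min break → 10 h 56 min
Sat: 9:47 AM–3:08 PM = 5 h 21 min; less 30 min break → 4 h 51 min
Tue reg 7 h 0 min / OT 0 h 0 min; Wed reg 8 h 58 min / OT 0 h 0 min; Thu reg 10 h 0 min / OT 1 h 10 min; Fri reg 10 h 0 min / OT 0 h 56 min; Sat reg 4 h 51 min / OT 0 h 0 min.
Totals: regular 40 h 49 min, overtime 2 h 6 min.

Regular 40.82 hours, overtime 2.10 hours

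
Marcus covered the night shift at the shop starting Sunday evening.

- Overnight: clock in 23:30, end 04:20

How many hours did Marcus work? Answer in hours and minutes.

4 h 50 min

Overnight: 23:30 → midnight = 0 h 30 min; midnight → 04:20 = 4 h 20 min; span 4 h 50 min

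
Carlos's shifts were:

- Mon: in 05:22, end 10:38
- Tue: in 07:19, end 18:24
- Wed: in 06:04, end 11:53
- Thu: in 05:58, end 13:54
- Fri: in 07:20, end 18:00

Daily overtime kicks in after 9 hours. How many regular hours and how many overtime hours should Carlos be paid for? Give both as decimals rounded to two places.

Regular 37.02 hours, overtime 3.75 hours

Mon: 05:22–10:38 = 5 h 16 min
Tue: 07:19–18:24 = 11 h 5 min
Wed: 06:04–11:53 = 5 h 49 min
Thu: 05:58–13:54 = 7 h 56 min
Fri: 07:20–18:00 = 10 h 40 min
Mon reg 5 h 16 min / OT 0 h 0 min; Tue reg 9 h 0 min / OT 2 h 5 min; Wed reg 5 h 49 min / OT 0 h 0 min; Thu reg 7 h 56 min / OT 0 h 0 min; Fri reg 9 h 0 min / OT 1 h 40 min.
Totals: regular 37 h 1 min, overtime 3 h 45 min.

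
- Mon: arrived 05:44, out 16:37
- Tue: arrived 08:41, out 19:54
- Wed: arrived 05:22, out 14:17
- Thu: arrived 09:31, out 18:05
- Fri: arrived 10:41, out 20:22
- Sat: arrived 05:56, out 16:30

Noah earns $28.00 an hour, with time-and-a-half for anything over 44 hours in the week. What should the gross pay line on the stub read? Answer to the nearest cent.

Mon: 05:44–16:37 = 10 h 53 min
Tue: 08:41–19:54 = 11 h 13 min
Wed: 05:22–14:17 = 8 h 55 min
Thu: 09:31–18:05 = 8 h 34 min
Fri: 10:41–20:22 = 9 h 41 min
Sat: 05:56–16:30 = 10 h 34 min
Total worked: 59 h 50 min = 3590 min.
Regular 44 h 0 min = 2640 min at $28.00/h; overtime 15 h 50 min = 950 min at $42.00/h.
Pay = (2640 × $28.00 + 950 × $42.00) ÷ 60 = $1897.00.

$1897.00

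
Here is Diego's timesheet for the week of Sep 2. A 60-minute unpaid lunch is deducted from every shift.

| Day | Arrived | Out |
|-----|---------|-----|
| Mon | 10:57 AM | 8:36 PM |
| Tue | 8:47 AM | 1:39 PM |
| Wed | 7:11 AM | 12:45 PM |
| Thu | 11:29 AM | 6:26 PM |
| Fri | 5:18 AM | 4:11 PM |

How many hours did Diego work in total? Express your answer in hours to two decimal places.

32.92 hours

Mon: 10:57 AM–8:36 PM = 9 h 39 min; less 60 min break → 8 h 39 min
Tue: 8:47 AM–1:39 PM = 4 h 52 min; less 60 min break → 3 h 52 min
Wed: 7:11 AM–12:45 PM = 5 h 34 min; less 60 min break → 4 h 34 min
Thu: 11:29 AM–6:26 PM = 6 h 57 min; less 60 min break → 5 h 57 min
Fri: 5:18 AM–4:11 PM = 10 h 53 min; less 60 min break → 9 h 53 min
Total: 8 h 39 min + 3 h 52 min + 4 h 34 min + 5 h 57 min + 9 h 53 min = 32 h 55 min.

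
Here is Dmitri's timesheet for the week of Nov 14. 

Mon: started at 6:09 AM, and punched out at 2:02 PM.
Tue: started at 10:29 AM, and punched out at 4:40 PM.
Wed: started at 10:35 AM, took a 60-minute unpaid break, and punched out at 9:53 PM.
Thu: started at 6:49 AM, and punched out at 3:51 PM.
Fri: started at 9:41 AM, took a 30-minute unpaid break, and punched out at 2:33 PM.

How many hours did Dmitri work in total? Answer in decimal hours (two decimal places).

Mon: 6:09 AM–2:02 PM = 7 h 53 min
Tue: 10:29 AM–4:40 PM = 6 h 11 min
Wed: 10:35 AM–9:53 PM = 11 h 18 min; less 60 min break → 10 h 18 min
Thu: 6:49 AM–3:51 PM = 9 h 2 min
Fri: 9:41 AM–2:33 PM = 4 h 52 min; less 30 min break → 4 h 22 min
Total: 7 h 53 min + 6 h 11 min + 10 h 18 min + 9 h 2 min + 4 h 22 min = 37 h 46 min.

37.77 hours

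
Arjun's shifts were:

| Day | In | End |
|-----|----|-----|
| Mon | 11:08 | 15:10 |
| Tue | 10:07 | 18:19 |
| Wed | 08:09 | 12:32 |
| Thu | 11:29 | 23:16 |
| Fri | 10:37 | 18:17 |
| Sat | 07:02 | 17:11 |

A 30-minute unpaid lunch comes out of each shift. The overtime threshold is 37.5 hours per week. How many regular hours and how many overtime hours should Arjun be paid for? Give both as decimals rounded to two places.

Regular 37.50 hours, overtime 5.72 hours

Mon: 11:08–15:10 = 4 h 2 min; less 30 min break → 3 h 32 min
Tue: 10:07–18:19 = 8 h 12 min; less 30 min break → 7 h 42 min
Wed: 08:09–12:32 = 4 h 23 min; less 30 min break → 3 h 53 min
Thu: 11:29–23:16 = 11 h 47 min; less 30 min break → 11 h 17 min
Fri: 10:37–18:17 = 7 h 40 min; less 30 min break → 7 h 10 min
Sat: 07:02–17:11 = 10 h 9 min; less 30 min break → 9 h 39 min
Total worked: 43 h 13 min = 43.22 h.
Threshold 37.5 h → overtime 5 h 43 min, regular 37 h 30 min.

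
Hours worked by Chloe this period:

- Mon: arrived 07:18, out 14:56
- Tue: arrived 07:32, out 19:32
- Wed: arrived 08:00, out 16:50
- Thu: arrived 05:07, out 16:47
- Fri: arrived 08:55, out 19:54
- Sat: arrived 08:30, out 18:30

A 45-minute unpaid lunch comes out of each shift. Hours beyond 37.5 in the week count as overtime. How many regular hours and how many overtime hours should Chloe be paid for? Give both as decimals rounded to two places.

Regular 37.50 hours, overtime 19.12 hours

Mon: 07:18–14:56 = 7 h 38 min; less 45 min break → 6 h 53 min
Tue: 07:32–19:32 = 12 h 0 min; less 45 min break → 11 h 15 min
Wed: 08:00–16:50 = 8 h 50 min; less 45 min break → 8 h 5 min
Thu: 05:07–16:47 = 11 h 40 min; less 45 min break → 10 h 55 min
Fri: 08:55–19:54 = 10 h 59 min; less 45 min break → 10 h 14 min
Sat: 08:30–18:30 = 10 h 0 min; less 45 min break → 9 h 15 min
Total worked: 56 h 37 min = 56.62 h.
Threshold 37.5 h → overtime 19 h 7 min, regular 37 h 30 min.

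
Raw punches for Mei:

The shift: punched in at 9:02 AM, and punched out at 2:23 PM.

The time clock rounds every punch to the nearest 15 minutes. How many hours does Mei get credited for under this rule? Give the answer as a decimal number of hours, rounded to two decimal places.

5.50 hours

The shift: in 9:02 AM→9:00 AM, out 2:23 PM→2:30 PM; 5 h 30 min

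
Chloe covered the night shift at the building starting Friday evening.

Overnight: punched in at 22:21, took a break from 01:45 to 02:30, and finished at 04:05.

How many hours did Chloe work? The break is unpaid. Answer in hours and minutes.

4 h 59 min

Overnight: 22:21 → midnight = 1 h 39 min; midnight → 04:05 = 4 h 5 min; span 5 h 44 min; less 45 min break → 4 h 59 min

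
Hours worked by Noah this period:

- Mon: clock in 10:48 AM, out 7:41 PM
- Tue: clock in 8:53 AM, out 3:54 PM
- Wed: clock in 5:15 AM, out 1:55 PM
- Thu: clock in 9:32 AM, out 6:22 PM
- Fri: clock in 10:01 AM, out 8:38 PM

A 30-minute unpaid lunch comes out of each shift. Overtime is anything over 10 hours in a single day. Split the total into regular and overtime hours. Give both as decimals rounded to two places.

Mon: 10:48 AM–7:41 PM = 8 h 53 min; less 30 min break → 8 h 23 min
Tue: 8:53 AM–3:54 PM = 7 h 1 min; less 30 min break → 6 h 31 min
Wed: 5:15 AM–1:55 PM = 8 h 40 min; less 30 min break → 8 h 10 min
Thu: 9:32 AM–6:22 PM = 8 h 50 min; less 30 min break → 8 h 20 min
Fri: 10:01 AM–8:38 PM = 10 h 37 min; less 30 min break → 10 h 7 min
Mon reg 8 h 23 min / OT 0 h 0 min; Tue reg 6 h 31 min / OT 0 h 0 min; Wed reg 8 h 10 min / OT 0 h 0 min; Thu reg 8 h 20 min / OT 0 h 0 min; Fri reg 10 h 0 min / OT 0 h 7 min.
Totals: regular 41 h 24 min, overtime 0 h 7 min.

Regular 41.40 hours, overtime 0.12 hours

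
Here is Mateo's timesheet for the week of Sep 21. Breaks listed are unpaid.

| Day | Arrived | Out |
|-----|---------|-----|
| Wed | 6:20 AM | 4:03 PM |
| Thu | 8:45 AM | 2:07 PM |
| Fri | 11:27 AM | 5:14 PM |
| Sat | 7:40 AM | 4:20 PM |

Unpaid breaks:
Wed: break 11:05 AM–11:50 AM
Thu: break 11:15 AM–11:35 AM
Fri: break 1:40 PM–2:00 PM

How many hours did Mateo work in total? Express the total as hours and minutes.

28 h 7 min

Wed: 6:20 AM–4:03 PM = 9 h 43 min; less 45 min break → 8 h 58 min
Thu: 8:45 AM–2:07 PM = 5 h 22 min; less 20 min break → 5 h 2 min
Fri: 11:27 AM–5:14 PM = 5 h 47 min; less 20 min break → 5 h 27 min
Sat: 7:40 AM–4:20 PM = 8 h 40 min
Total: 8 h 58 min + 5 h 2 min + 5 h 27 min + 8 h 40 min = 28 h 7 min.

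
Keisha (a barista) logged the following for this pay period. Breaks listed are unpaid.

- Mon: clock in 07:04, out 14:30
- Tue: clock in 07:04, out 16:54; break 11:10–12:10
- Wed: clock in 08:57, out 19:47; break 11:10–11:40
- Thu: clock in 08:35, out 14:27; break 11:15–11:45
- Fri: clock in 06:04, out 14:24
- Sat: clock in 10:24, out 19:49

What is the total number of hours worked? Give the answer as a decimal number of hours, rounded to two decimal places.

Mon: 07:04–14:30 = 7 h 26 min
Tue: 07:04–16:54 = 9 h 50 min; less 60 min break → 8 h 50 min
Wed: 08:57–19:47 = 10 h 50 min; less 30 min break → 10 h 20 min
Thu: 08:35–14:27 = 5 h 52 min; less 30 min break → 5 h 22 min
Fri: 06:04–14:24 = 8 h 20 min
Sat: 10:24–19:49 = 9 h 25 min
Total: 7 h 26 min + 8 h 50 min + 10 h 20 min + 5 h 22 min + 8 h 20 min + 9 h 25 min = 49 h 43 min.

49.72 hours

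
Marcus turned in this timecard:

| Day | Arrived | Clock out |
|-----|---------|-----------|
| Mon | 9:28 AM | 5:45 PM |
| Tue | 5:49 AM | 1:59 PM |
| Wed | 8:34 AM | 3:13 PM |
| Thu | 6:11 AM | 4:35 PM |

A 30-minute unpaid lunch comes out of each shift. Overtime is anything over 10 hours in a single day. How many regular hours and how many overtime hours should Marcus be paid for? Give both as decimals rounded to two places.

Mon: 9:28 AM–5:45 PM = 8 h 17 min; less 30 min break → 7 h 47 min
Tue: 5:49 AM–1:59 PM = 8 h 10 min; less 30 min break → 7 h 40 min
Wed: 8:34 AM–3:13 PM = 6 h 39 min; less 30 min break → 6 h 9 min
Thu: 6:11 AM–4:35 PM = 10 h 24 min; less 30 min break → 9 h 54 min
Mon reg 7 h 47 min / OT 0 h 0 min; Tue reg 7 h 40 min / OT 0 h 0 min; Wed reg 6 h 9 min / OT 0 h 0 min; Thu reg 9 h 54 min / OT 0 h 0 min.
Totals: regular 31 h 30 min, overtime 0 h 0 min.

Regular 31.50 hours, overtime 0.00 hours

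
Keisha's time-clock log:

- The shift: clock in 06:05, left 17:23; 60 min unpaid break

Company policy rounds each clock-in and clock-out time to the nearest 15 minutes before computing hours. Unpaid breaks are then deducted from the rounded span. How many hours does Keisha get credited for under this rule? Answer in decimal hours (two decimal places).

10.50 hours

The shift: in 06:05→06:00, out 17:23→17:30; 11 h 30 min − 60 min = 10 h 30 min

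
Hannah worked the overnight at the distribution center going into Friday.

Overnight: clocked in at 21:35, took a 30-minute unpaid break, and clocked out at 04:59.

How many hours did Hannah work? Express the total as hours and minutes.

6 h 54 min

Overnight: 21:35 → midnight = 2 h 25 min; midnight → 04:59 = 4 h 59 min; span 7 h 24 min; less 30 min break → 6 h 54 min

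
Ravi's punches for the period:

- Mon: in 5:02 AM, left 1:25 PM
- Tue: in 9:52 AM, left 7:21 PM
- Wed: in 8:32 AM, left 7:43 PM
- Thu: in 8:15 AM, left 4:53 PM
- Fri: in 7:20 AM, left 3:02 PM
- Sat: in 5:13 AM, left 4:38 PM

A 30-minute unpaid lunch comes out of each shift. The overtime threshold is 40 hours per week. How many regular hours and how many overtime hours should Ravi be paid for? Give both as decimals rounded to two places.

Mon: 5:02 AM–1:25 PM = 8 h 23 min; less 30 min break → 7 h 53 min
Tue: 9:52 AM–7:21 PM = 9 h 29 min; less 30 min break → 8 h 59 min
Wed: 8:32 AM–7:43 PM = 11 h 11 min; less 30 min break → 10 h 41 min
Thu: 8:15 AM–4:53 PM = 8 h 38 min; less 30 min break → 8 h 8 min
Fri: 7:20 AM–3:02 PM = 7 h 42 min; less 30 min break → 7 h 12 min
Sat: 5:13 AM–4:38 PM = 11 h 25 min; less 30 min break → 10 h 55 min
Total worked: 53 h 48 min = 53.80 h.
Threshold 40 h → overtime 13 h 48 min, regular 40 h 0 min.

Regular 40.00 hours, overtime 13.80 hours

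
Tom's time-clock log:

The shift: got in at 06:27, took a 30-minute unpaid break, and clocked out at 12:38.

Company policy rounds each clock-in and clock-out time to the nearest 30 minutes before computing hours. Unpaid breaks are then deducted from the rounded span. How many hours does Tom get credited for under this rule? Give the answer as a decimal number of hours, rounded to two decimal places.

The shift: in 06:27→06:30, out 12:38→12:30; 6 h 0 min − 30 min = 5 h 30 min

5.50 hours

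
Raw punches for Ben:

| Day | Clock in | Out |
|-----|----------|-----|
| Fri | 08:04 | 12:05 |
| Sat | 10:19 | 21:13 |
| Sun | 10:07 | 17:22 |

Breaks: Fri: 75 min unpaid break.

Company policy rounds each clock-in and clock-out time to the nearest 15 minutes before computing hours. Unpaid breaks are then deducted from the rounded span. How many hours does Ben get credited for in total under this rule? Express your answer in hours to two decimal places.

Fri: in 08:04→08:00, out 12:05→12:00; 4 h 0 min − 75 min = 2 h 45 min
Sat: in 10:19→10:15, out 21:13→21:15; 11 h 0 min
Sun: in 10:07→10:00, out 17:22→17:15; 7 h 15 min
Total credited: 21 h 0 min.

21.00 hours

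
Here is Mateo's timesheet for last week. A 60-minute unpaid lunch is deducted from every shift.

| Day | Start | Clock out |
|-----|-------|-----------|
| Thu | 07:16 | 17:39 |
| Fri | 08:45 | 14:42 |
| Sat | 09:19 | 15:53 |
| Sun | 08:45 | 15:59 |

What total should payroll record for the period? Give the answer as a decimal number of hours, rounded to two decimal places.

26.13 hours

Thu: 07:16–17:39 = 10 h 23 min; less 60 min break → 9 h 23 min
Fri: 08:45–14:42 = 5 h 57 min; less 60 min break → 4 h 57 min
Sat: 09:19–15:53 = 6 h 34 min; less 60 min break → 5 h 34 min
Sun: 08:45–15:59 = 7 h 14 min; less 60 min break → 6 h 14 min
Total: 9 h 23 min + 4 h 57 min + 5 h 34 min + 6 h 14 min = 26 h 8 min.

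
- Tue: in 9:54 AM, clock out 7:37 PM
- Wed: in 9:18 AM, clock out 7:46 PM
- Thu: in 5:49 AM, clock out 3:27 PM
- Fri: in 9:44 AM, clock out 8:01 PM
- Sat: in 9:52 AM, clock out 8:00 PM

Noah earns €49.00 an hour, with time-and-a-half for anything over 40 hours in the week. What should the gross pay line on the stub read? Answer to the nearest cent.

Tue: 9:54 AM–7:37 PM = 9 h 43 min
Wed: 9:18 AM–7:46 PM = 10 h 28 min
Thu: 5:49 AM–3:27 PM = 9 h 38 min
Fri: 9:44 AM–8:01 PM = 10 h 17 min
Sat: 9:52 AM–8:00 PM = 10 h 8 min
Total worked: 50 h 14 min = 3014 min.
Regular 40 h 0 min = 2400 min at €49.00/h; overtime 10 h 14 min = 614 min at €73.50/h.
Pay = (2400 × €49.00 + 614 × €73.50) ÷ 60 = €2712.15.

€2712.15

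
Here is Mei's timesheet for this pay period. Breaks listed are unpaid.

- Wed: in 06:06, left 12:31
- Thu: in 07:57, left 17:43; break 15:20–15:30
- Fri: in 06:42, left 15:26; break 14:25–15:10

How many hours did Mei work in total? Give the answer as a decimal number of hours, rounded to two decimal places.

Wed: 06:06–12:31 = 6 h 25 min
Thu: 07:57–17:43 = 9 h 46 min; less 10 min break → 9 h 36 min
Fri: 06:42–15:26 = 8 h 44 min; less 45 min break → 7 h 59 min
Total: 6 h 25 min + 9 h 36 min + 7 h 59 min = 24 h 0 min.

24.00 hours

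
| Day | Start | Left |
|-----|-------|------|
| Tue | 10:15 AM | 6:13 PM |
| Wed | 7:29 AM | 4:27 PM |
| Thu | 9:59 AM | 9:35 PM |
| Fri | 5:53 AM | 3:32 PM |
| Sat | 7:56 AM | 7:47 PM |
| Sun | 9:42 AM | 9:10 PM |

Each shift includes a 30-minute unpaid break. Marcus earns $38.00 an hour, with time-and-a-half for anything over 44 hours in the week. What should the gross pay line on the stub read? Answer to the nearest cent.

$2498.50

Tue: 10:15 AM–6:13 PM = 7 h 58 min; less 30 min break → 7 h 28 min
Wed: 7:29 AM–4:27 PM = 8 h 58 min; less 30 min break → 8 h 28 min
Thu: 9:59 AM–9:35 PM = 11 h 36 min; less 30 min break → 11 h 6 min
Fri: 5:53 AM–3:32 PM = 9 h 39 min; less 30 min break → 9 h 9 min
Sat: 7:56 AM–7:47 PM = 11 h 51 min; less 30 min break → 11 h 21 min
Sun: 9:42 AM–9:10 PM = 11 h 28 min; less 30 min break → 10 h 58 min
Total worked: 58 h 30 min = 3510 min.
Regular 44 h 0 min = 2640 min at $38.00/h; overtime 14 h 30 min = 870 min at $57.00/h.
Pay = (2640 × $38.00 + 870 × $57.00) ÷ 60 = $2498.50.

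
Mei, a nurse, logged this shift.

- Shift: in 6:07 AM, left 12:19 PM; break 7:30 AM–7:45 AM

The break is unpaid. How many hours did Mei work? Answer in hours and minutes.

Shift: 6:07 AM–12:19 PM = 6 h 12 min; less 15 min break → 5 h 57 min

5 h 57 min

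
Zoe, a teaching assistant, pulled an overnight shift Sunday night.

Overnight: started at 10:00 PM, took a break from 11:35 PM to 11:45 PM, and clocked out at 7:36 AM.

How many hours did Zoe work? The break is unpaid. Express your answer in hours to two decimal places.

9.43 hours

Overnight: 10:00 PM → midnight = 2 h 0 min; midnight → 7:36 AM = 7 h 36 min; span 9 h 36 min; less 10 min break → 9 h 26 min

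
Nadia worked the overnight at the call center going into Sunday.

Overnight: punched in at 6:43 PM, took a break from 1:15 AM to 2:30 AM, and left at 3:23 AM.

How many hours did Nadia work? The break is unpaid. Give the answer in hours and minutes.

7 h 25 min

Overnight: 6:43 PM → midnight = 5 h 17 min; midnight → 3:23 AM = 3 h 23 min; span 8 h 40 min; less 75 min break → 7 h 25 min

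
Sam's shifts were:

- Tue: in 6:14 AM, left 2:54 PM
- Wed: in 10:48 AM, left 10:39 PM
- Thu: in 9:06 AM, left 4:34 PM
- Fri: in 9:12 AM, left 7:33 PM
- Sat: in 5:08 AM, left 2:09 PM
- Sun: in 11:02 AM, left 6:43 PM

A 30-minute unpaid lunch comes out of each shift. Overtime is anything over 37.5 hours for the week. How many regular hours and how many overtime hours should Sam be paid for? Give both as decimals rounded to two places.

Tue: 6:14 AM–2:54 PM = 8 h 40 min; less 30 min break → 8 h 10 min
Wed: 10:48 AM–10:39 PM = 11 h 51 min; less 30 min break → 11 h 21 min
Thu: 9:06 AM–4:34 PM = 7 h 28 min; less 30 min break → 6 h 58 min
Fri: 9:12 AM–7:33 PM = 10 h 21 min; less 30 min break → 9 h 51 min
Sat: 5:08 AM–2:09 PM = 9 h 1 min; less 30 min break → 8 h 31 min
Sun: 11:02 AM–6:43 PM = 7 h 41 min; less 30 min break → 7 h 11 min
Total worked: 52 h 2 min = 52.03 h.
Threshold 37.5 h → overtime 14 h 32 min, regular 37 h 30 min.

Regular 37.50 hours, overtime 14.53 hours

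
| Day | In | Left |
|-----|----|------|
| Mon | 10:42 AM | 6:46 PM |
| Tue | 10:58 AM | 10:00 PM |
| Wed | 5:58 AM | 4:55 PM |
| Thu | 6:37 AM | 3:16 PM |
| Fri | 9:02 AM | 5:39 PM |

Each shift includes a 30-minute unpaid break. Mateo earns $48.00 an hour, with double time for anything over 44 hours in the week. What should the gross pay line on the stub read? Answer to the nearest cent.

Mon: 10:42 AM–6:46 PM = 8 h 4 min; less 30 min break → 7 h 34 min
Tue: 10:58 AM–10:00 PM = 11 h 2 min; less 30 min break → 10 h 32 min
Wed: 5:58 AM–4:55 PM = 10 h 57 min; less 30 min break → 10 h 27 min
Thu: 6:37 AM–3:16 PM = 8 h 39 min; less 30 min break → 8 h 9 min
Fri: 9:02 AM–5:39 PM = 8 h 37 min; less 30 min break → 8 h 7 min
Total worked: 44 h 49 min = 2689 min.
Regular 44 h 0 min = 2640 min at $48.00/h; overtime 0 h 49 min = 49 min at $96.00/h.
Pay = (2640 × $48.00 + 49 × $96.00) ÷ 60 = $2190.40.

$2190.40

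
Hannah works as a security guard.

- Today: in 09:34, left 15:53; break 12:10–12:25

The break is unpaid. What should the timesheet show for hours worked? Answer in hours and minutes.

6 h 4 min

Today: 09:34–15:53 = 6 h 19 min; less 15 min break → 6 h 4 min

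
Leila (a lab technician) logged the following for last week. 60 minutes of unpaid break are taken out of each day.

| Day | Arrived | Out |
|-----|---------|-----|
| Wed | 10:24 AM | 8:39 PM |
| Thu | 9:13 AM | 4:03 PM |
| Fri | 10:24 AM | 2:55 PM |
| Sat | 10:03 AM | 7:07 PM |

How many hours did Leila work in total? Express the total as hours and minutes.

26 h 40 min

Wed: 10:24 AM–8:39 PM = 10 h 15 min; less 60 min break → 9 h 15 min
Thu: 9:13 AM–4:03 PM = 6 h 50 min; less 60 min break → 5 h 50 min
Fri: 10:24 AM–2:55 PM = 4 h 31 min; less 60 min break → 3 h 31 min
Sat: 10:03 AM–7:07 PM = 9 h 4 min; less 60 min break → 8 h 4 min
Total: 9 h 15 min + 5 h 50 min + 3 h 31 min + 8 h 4 min = 26 h 40 min.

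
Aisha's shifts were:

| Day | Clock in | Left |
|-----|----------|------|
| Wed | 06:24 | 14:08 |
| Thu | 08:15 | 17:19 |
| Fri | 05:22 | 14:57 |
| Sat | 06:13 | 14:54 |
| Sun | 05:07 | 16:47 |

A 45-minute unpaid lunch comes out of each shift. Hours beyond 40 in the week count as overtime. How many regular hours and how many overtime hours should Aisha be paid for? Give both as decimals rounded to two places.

Wed: 06:24–14:08 = 7 h 44 min; less 45 min break → 6 h 59 min
Thu: 08:15–17:19 = 9 h 4 min; less 45 min break → 8 h 19 min
Fri: 05:22–14:57 = 9 h 35 min; less 45 min break → 8 h 50 min
Sat: 06:13–14:54 = 8 h 41 min; less 45 min break → 7 h 56 min
Sun: 05:07–16:47 = 11 h 40 min; less 45 min break → 10 h 55 min
Total worked: 42 h 59 min = 42.98 h.
Threshold 40 h → overtime 2 h 59 min, regular 40 h 0 min.

Regular 40.00 hours, overtime 2.98 hours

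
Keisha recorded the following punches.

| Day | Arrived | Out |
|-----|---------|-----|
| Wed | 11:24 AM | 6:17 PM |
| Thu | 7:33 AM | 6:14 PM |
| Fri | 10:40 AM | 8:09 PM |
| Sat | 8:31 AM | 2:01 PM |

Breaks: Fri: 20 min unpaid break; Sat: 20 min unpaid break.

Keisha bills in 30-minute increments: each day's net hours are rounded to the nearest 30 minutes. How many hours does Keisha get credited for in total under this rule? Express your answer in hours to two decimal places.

Wed: 11:24 AM–6:17 PM = 6 h 53 min → rounds to 7 h 0 min
Thu: 7:33 AM–6:14 PM = 10 h 41 min → rounds to 10 h 30 min
Fri: 10:40 AM–8:09 PM = 9 h 29 min − 20 min = 9 h 9 min → rounds to 9 h 0 min
Sat: 8:31 AM–2:01 PM = 5 h 30 min − 20 min = 5 h 10 min → rounds to 5 h 0 min
Total credited: 31 h 30 min.

31.50 hours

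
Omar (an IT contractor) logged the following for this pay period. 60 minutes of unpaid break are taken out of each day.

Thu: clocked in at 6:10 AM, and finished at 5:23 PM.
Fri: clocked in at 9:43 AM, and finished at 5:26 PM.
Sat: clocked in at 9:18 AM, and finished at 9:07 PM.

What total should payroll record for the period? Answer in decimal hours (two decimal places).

Thu: 6:10 AM–5:23 PM = 11 h 13 min; less 60 min break → 10 h 13 min
Fri: 9:43 AM–5:26 PM = 7 h 43 min; less 60 min break → 6 h 43 min
Sat: 9:18 AM–9:07 PM = 11 h 49 min; less 60 min break → 10 h 49 min
Total: 10 h 13 min + 6 h 43 min + 10 h 49 min = 27 h 45 min.

27.75 hours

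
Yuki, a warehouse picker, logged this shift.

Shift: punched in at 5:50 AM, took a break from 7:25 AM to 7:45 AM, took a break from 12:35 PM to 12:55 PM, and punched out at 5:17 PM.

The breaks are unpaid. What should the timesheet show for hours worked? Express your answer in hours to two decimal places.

10.78 hours

Shift: 5:50 AM–5:17 PM = 11 h 27 min; less 40 min break → 10 h 47 min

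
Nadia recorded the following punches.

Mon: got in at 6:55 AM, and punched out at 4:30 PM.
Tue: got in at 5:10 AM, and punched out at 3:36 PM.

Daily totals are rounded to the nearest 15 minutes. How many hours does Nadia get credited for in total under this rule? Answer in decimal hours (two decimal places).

Mon: 6:55 AM–4:30 PM = 9 h 35 min → rounds to 9 h 30 min
Tue: 5:10 AM–3:36 PM = 10 h 26 min → rounds to 10 h 30 min
Total credited: 20 h 0 min.

20.00 hours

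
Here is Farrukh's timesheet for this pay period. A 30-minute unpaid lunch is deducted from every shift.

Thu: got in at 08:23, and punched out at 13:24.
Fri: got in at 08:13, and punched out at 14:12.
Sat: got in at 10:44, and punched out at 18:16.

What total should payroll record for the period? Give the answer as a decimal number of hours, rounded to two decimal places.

17.03 hours

Thu: 08:23–13:24 = 5 h 1 min; less 30 min break → 4 h 31 min
Fri: 08:13–14:12 = 5 h 59 min; less 30 min break → 5 h 29 min
Sat: 10:44–18:16 = 7 h 32 min; less 30 min break → 7 h 2 min
Total: 4 h 31 min + 5 h 29 min + 7 h 2 min = 17 h 2 min.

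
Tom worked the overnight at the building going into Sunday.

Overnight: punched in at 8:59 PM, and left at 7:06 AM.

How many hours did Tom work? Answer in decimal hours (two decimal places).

10.12 hours

Overnight: 8:59 PM → midnight = 3 h 1 min; midnight → 7:06 AM = 7 h 6 min; span 10 h 7 min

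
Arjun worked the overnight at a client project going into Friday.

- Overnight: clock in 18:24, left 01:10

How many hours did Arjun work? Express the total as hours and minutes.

Overnight: 18:24 → midnight = 5 h 36 min; midnight → 01:10 = 1 h 10 min; span 6 h 46 min

6 h 46 min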